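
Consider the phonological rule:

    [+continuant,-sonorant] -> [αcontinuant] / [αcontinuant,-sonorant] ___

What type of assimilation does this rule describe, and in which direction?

The shared variable α links the value of [continuant] on the target to that of the neighbouring obstruent. [continuant] distinguishes stops from fricatives — a manner-of-articulation feature — so this is manner assimilation.
The conditioning segment sits to the left of the focus bar, meaning the trigger precedes the segment that changes — progressive assimilation.

progressive manner assimilation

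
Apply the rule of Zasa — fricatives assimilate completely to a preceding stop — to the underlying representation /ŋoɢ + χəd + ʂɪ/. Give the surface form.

/χ/ is the segment targeted by the rule; it sits immediately after /ɢ/, so it assimilates completely and surfaces as [ɢ].
The same rule applies at the second boundary: /ʂ/ → [d] next to /d/.

[ŋoɢɢəddɪ]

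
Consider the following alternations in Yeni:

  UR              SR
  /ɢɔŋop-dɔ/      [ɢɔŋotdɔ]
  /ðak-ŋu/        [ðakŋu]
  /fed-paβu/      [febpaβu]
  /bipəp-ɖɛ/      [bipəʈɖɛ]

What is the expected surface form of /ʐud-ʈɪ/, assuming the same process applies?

[ʐuɖʈɪ]

The data show regressive place assimilation: /p/ → [t] before /d/; /d/ → [b] before /p/; /p/ → [ʈ] before /ɖ/. In each pair only place changes, matching the following consonant, while manner and voice stay constant.
Nothing changes in [ðakŋu]: there the adjacent consonants already agree in place (/k/ and /ŋ/ are both velar), so this form is consistent with the same rule.
The rule targets /d/ (voiced alveolar stop), which sits before the trigger /ʈ/ (retroflex).
The voiced retroflex stop is [ɖ], so /d/ → [ɖ].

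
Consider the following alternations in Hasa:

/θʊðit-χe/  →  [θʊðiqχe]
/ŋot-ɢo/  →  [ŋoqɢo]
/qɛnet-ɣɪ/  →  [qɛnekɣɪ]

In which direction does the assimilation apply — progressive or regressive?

regressive

Comparing underlying and surface forms, /t/ → [q] is the alternation; the neighbouring /χ/ is constant.
The change alveolar → uvular matches the place of the following /χ/, identifying this as place assimilation.
Checking the remaining alternations: /t/ → [q] before /ɢ/ (alveolar → uvular, matching uvular); /t/ → [k] before /ɣ/ (alveolar → velar, matching velar) — only place changes, and always toward the following segment.
Since the segment that changes precedes the conditioning segment, the assimilation is regressive.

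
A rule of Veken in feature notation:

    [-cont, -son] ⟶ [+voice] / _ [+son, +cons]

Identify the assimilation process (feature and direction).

The target ([-cont, -son], stops) acquires [+voice] next to a sonorant consonant ([+son, +cons]) — it takes on the voicing of its neighbour, so the feature that spreads is voicing.
Since the environment is written after the underscore, the trigger follows the target; the direction is regressive.

regressive voicing assimilation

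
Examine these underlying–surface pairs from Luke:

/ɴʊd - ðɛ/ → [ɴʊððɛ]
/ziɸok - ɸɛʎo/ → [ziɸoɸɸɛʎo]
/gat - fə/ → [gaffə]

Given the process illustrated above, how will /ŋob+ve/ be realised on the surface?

The data show regressive total assimilation (/d/ → [ð] before /ð/; /k/ → [ɸ] before /ɸ/; /t/ → [f] before /f/): in every case the target segment becomes identical to its following neighbour, copying more than a single feature.
/b/ is the segment targeted by the rule; it sits immediately before /v/, so it assimilates completely and surfaces as [v].

[ŋovve]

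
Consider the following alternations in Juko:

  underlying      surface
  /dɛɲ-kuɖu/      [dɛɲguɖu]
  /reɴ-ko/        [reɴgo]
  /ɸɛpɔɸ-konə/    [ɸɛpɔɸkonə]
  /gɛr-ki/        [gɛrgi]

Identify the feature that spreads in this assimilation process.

The segment that alternates is /k/, which surfaces as [g] when adjacent to /ɲ/.
The change voiceless → voiced matches the voicing of the preceding /ɲ/, identifying this as voicing assimilation.
The same holds elsewhere in the data: /k/ → [g] after /ɴ/ (voiceless → voiced, matching voiced); /k/ → [g] after /r/ (voiceless → voiced, matching voiced) — only voicing changes, and always toward the preceding segment.
Nothing changes in [ɸɛpɔɸkonə]: there the adjacent consonants already agree in voicing (/k/ and /ɸ/ are both voiceless), so this form is consistent with the same rule.

voicing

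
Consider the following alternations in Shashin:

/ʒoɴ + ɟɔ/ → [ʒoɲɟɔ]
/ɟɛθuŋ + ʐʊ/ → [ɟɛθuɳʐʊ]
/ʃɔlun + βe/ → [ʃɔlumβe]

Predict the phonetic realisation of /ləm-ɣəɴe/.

The data show regressive place assimilation: /ɴ/ → [ɲ] before /ɟ/; /ŋ/ → [ɳ] before /ʐ/; /n/ → [m] before /β/. In each pair only place changes, matching the following consonant, while manner and voice stay constant.
/m/ is a voiced bilabial nasal. The following trigger /ɣ/ is velar, so /m/ must become velar as well.
Changing only its place to velar gives [ŋ] — the voiced velar nasal.

[ləŋɣəɴe]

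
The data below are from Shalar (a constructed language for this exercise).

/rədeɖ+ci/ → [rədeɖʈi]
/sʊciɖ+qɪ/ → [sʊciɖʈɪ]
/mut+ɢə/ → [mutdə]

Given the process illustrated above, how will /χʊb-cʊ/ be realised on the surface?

[χʊbpʊ]

The data show progressive place assimilation: /c/ → [ʈ] after /ɖ/; /q/ → [ʈ] after /ɖ/; /ɢ/ → [d] after /t/. In each pair only place changes, matching the preceding consonant, while manner and voice stay constant.
/c/ is a voiceless palatal stop. The preceding trigger /b/ is bilabial, so /c/ must become bilabial as well.
The voiceless bilabial stop is [p], so /c/ → [p].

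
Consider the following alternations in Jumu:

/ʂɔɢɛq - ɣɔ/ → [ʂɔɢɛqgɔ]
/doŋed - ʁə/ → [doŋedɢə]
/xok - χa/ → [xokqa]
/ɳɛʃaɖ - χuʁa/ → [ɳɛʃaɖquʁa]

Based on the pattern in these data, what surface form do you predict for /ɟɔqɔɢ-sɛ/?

The data show progressive manner assimilation: /ɣ/ → [g] after /q/; /ʁ/ → [ɢ] after /d/; /χ/ → [q] after /k/; /χ/ → [q] after /ɖ/. In each pair only manner changes, matching the preceding consonant, while place and voice stay constant.
The rule targets /s/ (voiceless alveolar fricative), which sits after the trigger /ɢ/ (stop).
The voiceless alveolar stop is [t], so /s/ → [t].

[ɟɔqɔɢtɛ]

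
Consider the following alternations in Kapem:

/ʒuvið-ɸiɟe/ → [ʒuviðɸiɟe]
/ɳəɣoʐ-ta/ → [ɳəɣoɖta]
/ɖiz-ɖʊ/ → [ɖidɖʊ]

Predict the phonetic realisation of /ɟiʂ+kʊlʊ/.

The data show regressive manner assimilation: /ʐ/ → [ɖ] before /t/; /z/ → [d] before /ɖ/. In each pair only manner changes, matching the following consonant, while place and voice stay constant.
Nothing changes in [ʒuviðɸiɟe]: there the adjacent consonants already agree in manner (/ð/ and /ɸ/ are both fricatives), so this form is consistent with the same rule.
/ʂ/ is a voiceless retroflex fricative. The following trigger /k/ is a stop, so /ʂ/ must become a stop as well.
A voiceless retroflex stop is [ʈ], so the surface segment is [ʈ].

[ɟiʈkʊlʊ]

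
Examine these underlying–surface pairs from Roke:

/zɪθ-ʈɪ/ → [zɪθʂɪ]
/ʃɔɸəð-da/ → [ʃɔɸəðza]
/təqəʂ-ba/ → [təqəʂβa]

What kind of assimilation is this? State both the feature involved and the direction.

Underlying /ʈ/ is realised as [ʂ] next to /θ/; /θ/ itself does not change.
/ʈ/ is a stop while /θ/ is a fricative; the output [ʂ] is a fricative, matching the trigger — so the feature that spreads is manner.
Place and voice are unchanged, so the assimilation is partial, not total.
The other alternating forms pattern the same way: /d/ → [z] after /ð/ (stop → fricative, matching a fricative); /b/ → [β] after /ʂ/ (stop → fricative, matching a fricative) — only manner changes, and always toward the preceding segment.
Since the segment that changes follows the conditioning segment, the assimilation is progressive.

progressive manner assimilation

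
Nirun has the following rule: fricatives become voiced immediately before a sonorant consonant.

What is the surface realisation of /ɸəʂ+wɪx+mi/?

[ɸəʐwɪɣmi]

The rule targets /ʂ/ (voiceless retroflex fricative), which sits before the trigger /w/ (voiced).
A voiced retroflex fricative is [ʐ], so the surface segment is [ʐ].
The same rule applies at the second boundary: /x/ → [ɣ] next to /m/.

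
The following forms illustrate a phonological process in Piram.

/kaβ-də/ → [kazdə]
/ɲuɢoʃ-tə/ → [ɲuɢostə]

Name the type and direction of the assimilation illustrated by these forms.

Comparing underlying and surface forms, /β/ → [z] is the alternation; the neighbouring /d/ is constant.
The change bilabial → alveolar matches the place of the following /d/, identifying this as place assimilation.
Manner and voice are unchanged, so the assimilation is partial, not total.
The same holds elsewhere in the data: /ʃ/ → [s] before /t/ (postalveolar → alveolar, matching alveolar) — only place changes, and always toward the following segment.
Since the segment that changes precedes the conditioning segment, the assimilation is regressive.

regressive place assimilation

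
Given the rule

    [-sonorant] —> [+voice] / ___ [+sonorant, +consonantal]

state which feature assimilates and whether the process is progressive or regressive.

The structural change is [+voice], and the conditioning segment [+sonorant, +consonantal] (a sonorant consonant) is itself voiced, so the target comes to share the voicing of its neighbour — voicing assimilation.
The conditioning segment sits to the right of the focus bar, meaning the trigger follows the segment that changes — regressive assimilation.

regressive voicing assimilation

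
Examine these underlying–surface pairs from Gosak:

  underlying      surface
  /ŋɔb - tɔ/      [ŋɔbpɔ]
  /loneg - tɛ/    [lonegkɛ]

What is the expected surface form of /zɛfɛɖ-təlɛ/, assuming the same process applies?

[zɛfɛɖʈəlɛ]

The data show progressive place assimilation: /t/ → [p] after /b/; /t/ → [k] after /g/. In each pair only place changes, matching the preceding consonant, while manner and voice stay constant.
/t/ is a voiceless alveolar stop. The preceding trigger /ɖ/ is retroflex, so /t/ must become retroflex as well.
The voiceless retroflex stop is [ʈ], so /t/ → [ʈ].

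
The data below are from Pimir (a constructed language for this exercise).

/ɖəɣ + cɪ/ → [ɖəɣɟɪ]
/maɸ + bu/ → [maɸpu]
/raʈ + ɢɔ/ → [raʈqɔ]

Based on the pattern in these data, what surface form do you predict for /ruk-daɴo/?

The data show progressive voicing assimilation: /c/ → [ɟ] after /ɣ/; /b/ → [p] after /ɸ/; /ɢ/ → [q] after /ʈ/. In each pair only voicing changes, matching the preceding consonant, while place and manner stay constant.
The rule targets /d/ (voiced alveolar stop), which sits after the trigger /k/ (voiceless).
The voiceless alveolar stop is [t], so /d/ → [t].

[ruktaɴo]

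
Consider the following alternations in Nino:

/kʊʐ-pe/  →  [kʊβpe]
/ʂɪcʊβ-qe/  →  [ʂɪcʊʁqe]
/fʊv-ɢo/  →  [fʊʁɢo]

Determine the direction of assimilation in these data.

regressive

Underlying /ʐ/ is realised as [β] next to /p/; /p/ itself does not change.
The change retroflex → bilabial matches the place of the following /p/, identifying this as place assimilation.
The other alternating forms pattern the same way: /β/ → [ʁ] before /q/ (bilabial → uvular, matching uvular); /v/ → [ʁ] before /ɢ/ (labiodental → uvular, matching uvular) — only place changes, and always toward the following segment.
Since the segment that changes precedes the conditioning segment, the assimilation is regressive.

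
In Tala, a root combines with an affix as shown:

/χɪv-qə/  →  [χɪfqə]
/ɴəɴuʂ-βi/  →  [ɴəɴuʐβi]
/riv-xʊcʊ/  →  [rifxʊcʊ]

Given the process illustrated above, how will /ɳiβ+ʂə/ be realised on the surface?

[ɳiɸʂə]

The data show regressive voicing assimilation: /v/ → [f] before /q/; /ʂ/ → [ʐ] before /β/; /v/ → [f] before /x/. In each pair only voicing changes, matching the following consonant, while place and manner stay constant.
The rule targets /β/ (voiced bilabial fricative), which sits before the trigger /ʂ/ (voiceless).
A voiceless bilabial fricative is [ɸ], so the surface segment is [ɸ].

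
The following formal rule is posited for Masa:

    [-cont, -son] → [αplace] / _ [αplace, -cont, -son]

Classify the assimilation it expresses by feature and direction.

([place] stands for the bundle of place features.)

The rule copies the place features (abbreviated [place]) from the environment onto the target, so the assimilating feature is place.
The conditioning segment sits to the right of the focus bar, meaning the trigger follows the segment that changes — regressive assimilation.

regressive place assimilation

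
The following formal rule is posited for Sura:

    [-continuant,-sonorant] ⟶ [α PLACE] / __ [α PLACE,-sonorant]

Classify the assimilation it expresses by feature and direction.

The shared variable α links the value of the place features (abbreviated [PLACE]) on the target to the same value on the neighbouring segment, so place is the feature that assimilates.
The conditioning segment sits to the right of the focus bar, meaning the trigger follows the segment that changes — regressive assimilation.

regressive place assimilation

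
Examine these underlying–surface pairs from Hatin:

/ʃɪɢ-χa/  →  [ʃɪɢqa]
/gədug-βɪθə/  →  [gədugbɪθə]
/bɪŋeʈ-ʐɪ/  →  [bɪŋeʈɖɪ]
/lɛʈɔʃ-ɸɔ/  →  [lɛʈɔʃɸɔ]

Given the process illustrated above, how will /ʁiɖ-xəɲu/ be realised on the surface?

[ʁiɖkəɲu]

The data show progressive manner assimilation: /χ/ → [q] after /ɢ/; /β/ → [b] after /g/; /ʐ/ → [ɖ] after /ʈ/. In each pair only manner changes, matching the preceding consonant, while place and voice stay constant.
Nothing changes in [lɛʈɔʃɸɔ]: there the adjacent consonants already agree in manner (/ɸ/ and /ʃ/ are both fricatives), so this form is consistent with the same rule.
/x/ is a voiceless velar fricative. The preceding trigger /ɖ/ is a stop, so /x/ must become a stop as well.
Changing only its manner to stop gives [k] — the voiceless velar stop.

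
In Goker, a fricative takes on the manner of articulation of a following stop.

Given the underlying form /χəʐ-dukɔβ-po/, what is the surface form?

The rule targets /ʐ/ (voiced retroflex fricative), which sits before the trigger /d/ (stop).
Changing only its manner to stop gives [ɖ] — the voiced retroflex stop.
At the second juncture, /β/ likewise becomes [b] adjacent to /p/.

[χəɖdukɔbpo]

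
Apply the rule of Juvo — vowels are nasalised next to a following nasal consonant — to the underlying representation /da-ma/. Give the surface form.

/a/ sits next to the nasal /m/ and is therefore nasalised to [ã].

[dãma]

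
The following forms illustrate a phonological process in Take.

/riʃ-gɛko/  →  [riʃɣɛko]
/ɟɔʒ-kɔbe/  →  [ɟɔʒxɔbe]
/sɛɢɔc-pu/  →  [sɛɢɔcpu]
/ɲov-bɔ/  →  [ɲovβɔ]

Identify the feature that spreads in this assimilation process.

The segment that alternates is /g/, which surfaces as [ɣ] when adjacent to /ʃ/.
/g/ is a stop while /ʃ/ is a fricative; the output [ɣ] is a fricative, matching the trigger — so the feature that spreads is manner.
Checking the remaining alternations: /k/ → [x] after /ʒ/ (stop → fricative, matching a fricative); /b/ → [β] after /v/ (stop → fricative, matching a fricative) — only manner changes, and always toward the preceding segment.
No alternation appears in [sɛɢɔcpu]: there the adjacent consonants already agree in manner (/p/ and /c/ are both stops), so this form is consistent with the same rule.

manner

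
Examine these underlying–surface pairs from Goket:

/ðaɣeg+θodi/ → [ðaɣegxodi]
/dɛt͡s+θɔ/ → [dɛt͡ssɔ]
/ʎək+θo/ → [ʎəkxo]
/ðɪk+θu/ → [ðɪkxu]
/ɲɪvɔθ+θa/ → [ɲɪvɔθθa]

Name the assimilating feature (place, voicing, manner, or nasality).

The segment that alternates is /θ/, which surfaces as [x] when adjacent to /g/.
The change dental → velar matches the place of the preceding /g/, identifying this as place assimilation.
The other alternating forms pattern the same way: /θ/ → [s] after /t͡s/ (dental → alveolar, matching alveolar); /θ/ → [x] after /k/ (dental → velar, matching velar) — only place changes, and always toward the preceding segment.
No alternation appears in [ɲɪvɔθθa]: there the adjacent consonants already agree in place (/θ/ and /θ/ are both dental), so this form is consistent with the same rule.

place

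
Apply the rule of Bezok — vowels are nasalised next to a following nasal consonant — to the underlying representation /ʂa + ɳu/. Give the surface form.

/a/ sits next to the nasal /ɳ/ and is therefore nasalised to [ã].

[ʂãɳu]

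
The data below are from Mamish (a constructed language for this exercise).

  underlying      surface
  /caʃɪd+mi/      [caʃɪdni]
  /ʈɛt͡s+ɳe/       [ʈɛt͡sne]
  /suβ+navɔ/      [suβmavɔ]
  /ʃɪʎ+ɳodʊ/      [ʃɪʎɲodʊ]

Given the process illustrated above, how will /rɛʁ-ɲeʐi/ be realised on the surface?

[rɛʁɴeʐi]

The data show progressive place assimilation: /m/ → [n] after /d/; /ɳ/ → [n] after /t͡s/; /n/ → [m] after /β/; /ɳ/ → [ɲ] after /ʎ/. In each pair only place changes, matching the preceding consonant, while manner and voice stay constant.
The rule targets /ɲ/ (voiced palatal nasal), which sits after the trigger /ʁ/ (uvular).
A voiced uvular nasal is [ɴ], so the surface segment is [ɴ].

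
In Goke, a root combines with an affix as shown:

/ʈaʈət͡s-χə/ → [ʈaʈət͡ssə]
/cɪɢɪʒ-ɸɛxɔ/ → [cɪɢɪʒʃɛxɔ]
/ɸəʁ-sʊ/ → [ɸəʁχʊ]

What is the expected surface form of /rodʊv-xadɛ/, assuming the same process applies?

The data show progressive place assimilation: /χ/ → [s] after /t͡s/; /ɸ/ → [ʃ] after /ʒ/; /s/ → [χ] after /ʁ/. In each pair only place changes, matching the preceding consonant, while manner and voice stay constant.
/x/ is a voiceless velar fricative. The preceding trigger /v/ is labiodental, so /x/ must become labiodental as well.
The voiceless labiodental fricative is [f], so /x/ → [f].

[rodʊvfadɛ]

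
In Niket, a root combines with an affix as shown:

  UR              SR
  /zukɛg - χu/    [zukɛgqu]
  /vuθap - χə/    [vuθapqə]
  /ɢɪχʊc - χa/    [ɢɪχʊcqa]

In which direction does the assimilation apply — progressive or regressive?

progressive

Comparing underlying and surface forms, /χ/ → [q] is the alternation; the neighbouring /g/ is constant.
The change fricative → stop matches the manner of the preceding /g/, identifying this as manner assimilation.
Checking the remaining alternations: /χ/ → [q] after /p/ (fricative → stop, matching a stop); /χ/ → [q] after /c/ (fricative → stop, matching a stop) — only manner changes, and always toward the preceding segment.
Since the segment that changes follows the conditioning segment, the assimilation is progressive.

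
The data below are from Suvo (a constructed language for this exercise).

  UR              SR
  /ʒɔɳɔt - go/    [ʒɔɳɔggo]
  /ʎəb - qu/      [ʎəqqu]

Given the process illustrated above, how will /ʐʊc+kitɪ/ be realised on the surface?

The data show regressive total assimilation (/t/ → [g] before /g/; /b/ → [q] before /q/): in every case the target segment becomes identical to its following neighbour, copying more than a single feature.
/c/ is the segment targeted by the rule; it sits immediately before /k/, so it assimilates completely and surfaces as [k].

[ʐʊkkitɪ]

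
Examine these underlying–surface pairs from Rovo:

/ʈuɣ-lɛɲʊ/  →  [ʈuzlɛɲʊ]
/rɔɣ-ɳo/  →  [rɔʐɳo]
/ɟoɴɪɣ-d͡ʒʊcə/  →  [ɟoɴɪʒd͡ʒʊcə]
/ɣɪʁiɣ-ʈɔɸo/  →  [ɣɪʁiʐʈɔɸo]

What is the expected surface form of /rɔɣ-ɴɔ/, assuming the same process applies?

The data show regressive place assimilation: /ɣ/ → [z] before /l/; /ɣ/ → [ʐ] before /ɳ/; /ɣ/ → [ʒ] before /d͡ʒ/; /ɣ/ → [ʐ] before /ʈ/. In each pair only place changes, matching the following consonant, while manner and voice stay constant.
/ɣ/ is a voiced velar fricative. The following trigger /ɴ/ is uvular, so /ɣ/ must become uvular as well.
A voiced uvular fricative is [ʁ], so the surface segment is [ʁ].

[rɔʁɴɔ]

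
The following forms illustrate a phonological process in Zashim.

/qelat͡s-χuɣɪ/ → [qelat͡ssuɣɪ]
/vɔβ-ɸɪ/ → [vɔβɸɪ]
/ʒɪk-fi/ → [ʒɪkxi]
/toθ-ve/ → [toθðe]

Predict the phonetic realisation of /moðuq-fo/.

[moðuqχo]

The data show progressive place assimilation: /χ/ → [s] after /t͡s/; /f/ → [x] after /k/; /v/ → [ð] after /θ/. In each pair only place changes, matching the preceding consonant, while manner and voice stay constant.
Nothing changes in [vɔβɸɪ]: there the adjacent consonants already agree in place (/ɸ/ and /β/ are both bilabial), so this form is consistent with the same rule.
The rule targets /f/ (voiceless labiodental fricative), which sits after the trigger /q/ (uvular).
The voiceless uvular fricative is [χ], so /f/ → [χ].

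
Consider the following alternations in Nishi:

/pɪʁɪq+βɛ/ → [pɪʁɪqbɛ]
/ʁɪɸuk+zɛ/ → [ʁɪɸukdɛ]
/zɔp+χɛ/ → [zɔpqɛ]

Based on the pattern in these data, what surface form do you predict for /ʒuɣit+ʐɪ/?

[ʒuɣitɖɪ]

The data show progressive manner assimilation: /β/ → [b] after /q/; /z/ → [d] after /k/; /χ/ → [q] after /p/. In each pair only manner changes, matching the preceding consonant, while place and voice stay constant.
The rule targets /ʐ/ (voiced retroflex fricative), which sits after the trigger /t/ (stop).
A voiced retroflex stop is [ɖ], so the surface segment is [ɖ].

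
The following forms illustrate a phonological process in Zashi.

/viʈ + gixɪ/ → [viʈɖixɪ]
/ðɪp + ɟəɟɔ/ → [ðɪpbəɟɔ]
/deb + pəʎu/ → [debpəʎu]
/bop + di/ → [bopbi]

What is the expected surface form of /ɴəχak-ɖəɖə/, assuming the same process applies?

The data show progressive place assimilation: /g/ → [ɖ] after /ʈ/; /ɟ/ → [b] after /p/; /d/ → [b] after /p/. In each pair only place changes, matching the preceding consonant, while manner and voice stay constant.
Nothing changes in [debpəʎu]: there the adjacent consonants already agree in place (/p/ and /b/ are both bilabial), so this form is consistent with the same rule.
/ɖ/ is a voiced retroflex stop. The preceding trigger /k/ is velar, so /ɖ/ must become velar as well.
A voiced velar stop is [g], so the surface segment is [g].

[ɴəχakgəɖə]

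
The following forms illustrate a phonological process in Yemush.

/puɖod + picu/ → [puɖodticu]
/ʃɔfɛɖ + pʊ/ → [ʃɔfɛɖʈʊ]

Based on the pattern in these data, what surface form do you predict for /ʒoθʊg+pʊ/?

The data show progressive place assimilation: /p/ → [t] after /d/; /p/ → [ʈ] after /ɖ/. In each pair only place changes, matching the preceding consonant, while manner and voice stay constant.
The rule targets /p/ (voiceless bilabial stop), which sits after the trigger /g/ (velar).
Changing only its place to velar gives [k] — the voiceless velar stop.

[ʒoθʊgkʊ]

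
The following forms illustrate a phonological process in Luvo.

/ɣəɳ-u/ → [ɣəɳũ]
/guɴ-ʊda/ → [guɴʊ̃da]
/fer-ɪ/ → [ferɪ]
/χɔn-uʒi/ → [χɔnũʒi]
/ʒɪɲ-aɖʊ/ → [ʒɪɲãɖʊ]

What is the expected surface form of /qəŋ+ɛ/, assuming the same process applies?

The data show progressive nasality assimilation (vowel nasalisation): /u/ → [ũ] after /ɳ/; /ʊ/ → [ʊ̃] after /ɴ/; /u/ → [ũ] after /n/; /a/ → [ã] after /ɲ/ — a vowel is nasalised by an immediately preceding nasal consonant.
No change occurs in [ferɪ] because the vowel at the boundary is adjacent to an oral consonant, not a nasal (/ɪ/ next to /r/).
The vowel /ɛ/ is adjacent to the preceding nasal /ŋ/, so it acquires [+nasal] and surfaces as [ɛ̃].

[qəŋɛ̃]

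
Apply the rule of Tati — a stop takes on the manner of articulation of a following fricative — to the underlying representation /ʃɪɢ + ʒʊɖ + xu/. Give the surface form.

The rule targets /ɢ/ (voiced uvular stop), which sits before the trigger /ʒ/ (fricative).
The voiced uvular fricative is [ʁ], so /ɢ/ → [ʁ].
At the second juncture, /ɖ/ likewise becomes [ʐ] adjacent to /x/.

[ʃɪʁʒʊʐxu]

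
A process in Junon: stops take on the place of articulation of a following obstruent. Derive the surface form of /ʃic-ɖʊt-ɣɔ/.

[ʃiʈɖʊkɣɔ]

The rule targets /c/ (voiceless palatal stop), which sits before the trigger /ɖ/ (retroflex).
A voiceless retroflex stop is [ʈ], so the surface segment is [ʈ].
The same rule applies at the second boundary: /t/ → [k] next to /ɣ/.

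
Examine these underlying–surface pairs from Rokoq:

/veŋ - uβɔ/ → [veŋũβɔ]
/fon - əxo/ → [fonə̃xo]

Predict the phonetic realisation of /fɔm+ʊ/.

The data show progressive nasality assimilation (vowel nasalisation): /u/ → [ũ] after /ŋ/; /ə/ → [ə̃] after /n/ — a vowel is nasalised by an immediately preceding nasal consonant.
The vowel /ʊ/ is adjacent to the preceding nasal /m/, so it acquires [+nasal] and surfaces as [ʊ̃].

[fɔmʊ̃]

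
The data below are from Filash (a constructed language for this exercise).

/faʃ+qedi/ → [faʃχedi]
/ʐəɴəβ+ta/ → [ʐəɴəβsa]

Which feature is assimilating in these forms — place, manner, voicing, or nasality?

manner

Underlying /q/ is realised as [χ] next to /ʃ/; /ʃ/ itself does not change.
/q/ is a stop while /ʃ/ is a fricative; the output [χ] is a fricative, matching the trigger — so the feature that spreads is manner.
The same holds elsewhere in the data: /t/ → [s] after /β/ (stop → fricative, matching a fricative) — only manner changes, and always toward the preceding segment.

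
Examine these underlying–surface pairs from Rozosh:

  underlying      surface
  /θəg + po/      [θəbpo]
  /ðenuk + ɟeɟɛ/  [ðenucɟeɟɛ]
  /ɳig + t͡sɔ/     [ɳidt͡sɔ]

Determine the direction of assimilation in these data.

regressive

Comparing underlying and surface forms, /g/ → [b] is the alternation; the neighbouring /p/ is constant.
The change velar → bilabial matches the place of the following /p/, identifying this as place assimilation.
The other alternating forms pattern the same way: /k/ → [c] before /ɟ/ (velar → palatal, matching palatal); /g/ → [d] before /t͡s/ (velar → alveolar, matching alveolar) — only place changes, and always toward the following segment.
The trigger is the following segment, so the direction is regressive (anticipatory).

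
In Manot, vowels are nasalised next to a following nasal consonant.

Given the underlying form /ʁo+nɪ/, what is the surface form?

[ʁõnɪ]

/o/ sits next to the nasal /n/ and is therefore nasalised to [õ].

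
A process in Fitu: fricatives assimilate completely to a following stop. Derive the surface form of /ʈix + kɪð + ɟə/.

/x/ is the segment targeted by the rule; it sits immediately before /k/, so it assimilates completely and surfaces as [k].
The same rule applies at the second boundary: /ð/ → [ɟ] next to /ɟ/.

[ʈikkɪɟɟə]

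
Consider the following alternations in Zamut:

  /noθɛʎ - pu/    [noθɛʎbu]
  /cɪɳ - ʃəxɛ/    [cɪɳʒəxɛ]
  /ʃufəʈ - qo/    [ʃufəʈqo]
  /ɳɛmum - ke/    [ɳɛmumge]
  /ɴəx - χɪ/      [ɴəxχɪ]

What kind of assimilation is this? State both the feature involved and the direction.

progressive voicing assimilation

The segment that alternates is /p/, which surfaces as [b] when adjacent to /ʎ/.
/p/ is voiceless while /ʎ/ is voiced; the output [b] is voiced, matching the trigger — so the feature that spreads is voicing.
Place and manner are unchanged, so the assimilation is partial, not total.
The other alternating forms pattern the same way: /ʃ/ → [ʒ] after /ɳ/ (voiceless → voiced, matching voiced); /k/ → [g] after /m/ (voiceless → voiced, matching voiced) — only voicing changes, and always toward the preceding segment.
Nothing changes in [ʃufəʈqo], [ɴəxχɪ]: there the adjacent consonants already agree in voicing (/q/ and /ʈ/ are both voiceless; /χ/ and /x/ are both voiceless), so these forms are consistent with the same rule.
Since the segment that changes follows the conditioning segment, the assimilation is progressive.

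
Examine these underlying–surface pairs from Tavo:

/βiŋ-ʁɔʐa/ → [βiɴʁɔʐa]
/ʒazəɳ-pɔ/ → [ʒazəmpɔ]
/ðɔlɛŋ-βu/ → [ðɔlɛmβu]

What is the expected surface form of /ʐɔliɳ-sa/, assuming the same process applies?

[ʐɔlinsa]

The data show regressive place assimilation: /ŋ/ → [ɴ] before /ʁ/; /ɳ/ → [m] before /p/; /ŋ/ → [m] before /β/. In each pair only place changes, matching the following consonant, while manner and voice stay constant.
/ɳ/ is a voiced retroflex nasal. The following trigger /s/ is alveolar, so /ɳ/ must become alveolar as well.
A voiced alveolar nasal is [n], so the surface segment is [n].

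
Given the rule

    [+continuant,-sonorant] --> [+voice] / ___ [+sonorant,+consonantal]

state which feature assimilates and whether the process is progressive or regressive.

The structural change is [+voice], and the conditioning segment [+sonorant,+consonantal] (a sonorant consonant) is itself voiced, so the target comes to share the voicing of its neighbour — voicing assimilation.
Since the environment is written after the underscore, the trigger follows the target; the direction is regressive.

regressive voicing assimilation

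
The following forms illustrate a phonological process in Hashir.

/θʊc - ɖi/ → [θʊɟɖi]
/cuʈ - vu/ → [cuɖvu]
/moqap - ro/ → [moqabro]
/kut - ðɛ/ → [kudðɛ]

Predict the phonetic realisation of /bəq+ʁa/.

The data show regressive voicing assimilation: /c/ → [ɟ] before /ɖ/; /ʈ/ → [ɖ] before /v/; /p/ → [b] before /r/; /t/ → [d] before /ð/. In each pair only voicing changes, matching the following consonant, while place and manner stay constant.
The rule targets /q/ (voiceless uvular stop), which sits before the trigger /ʁ/ (voiced).
The voiced uvular stop is [ɢ], so /q/ → [ɢ].

[bəɢʁa]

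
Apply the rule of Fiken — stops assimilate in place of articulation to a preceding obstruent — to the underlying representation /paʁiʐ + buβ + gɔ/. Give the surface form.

[paʁiʐɖuβbɔ]

/b/ is a voiced bilabial stop. The preceding trigger /ʐ/ is retroflex, so /b/ must become retroflex as well.
The voiced retroflex stop is [ɖ], so /b/ → [ɖ].
The same rule applies at the second boundary: /g/ → [b] next to /β/.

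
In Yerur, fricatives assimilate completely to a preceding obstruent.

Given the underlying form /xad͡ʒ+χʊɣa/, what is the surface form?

[xad͡ʒd͡ʒʊɣa]

/χ/ is the segment targeted by the rule; it sits immediately after /d͡ʒ/, so it assimilates completely and surfaces as [d͡ʒ].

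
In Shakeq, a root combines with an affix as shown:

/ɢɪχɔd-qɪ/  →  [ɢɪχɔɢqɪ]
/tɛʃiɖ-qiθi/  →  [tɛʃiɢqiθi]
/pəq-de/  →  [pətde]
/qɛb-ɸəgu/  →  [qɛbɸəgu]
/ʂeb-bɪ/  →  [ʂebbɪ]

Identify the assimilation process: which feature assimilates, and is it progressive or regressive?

The segment that alternates is /d/, which surfaces as [ɢ] when adjacent to /q/.
/d/ is alveolar while /q/ is uvular; the output [ɢ] is uvular, matching the trigger — so the feature that spreads is place.
Manner and voice are unchanged, so the assimilation is partial, not total.
The other alternating forms pattern the same way: /ɖ/ → [ɢ] before /q/ (retroflex → uvular, matching uvular); /q/ → [t] before /d/ (uvular → alveolar, matching alveolar) — only place changes, and always toward the following segment.
No alternation appears in [qɛbɸəgu], [ʂebbɪ]: there the adjacent consonants already agree in place (/b/ and /ɸ/ are both bilabial; /b/ and /b/ are both bilabial), so these forms are consistent with the same rule.
The trigger is the following segment, so the direction is regressive (anticipatory).

regressive place assimilation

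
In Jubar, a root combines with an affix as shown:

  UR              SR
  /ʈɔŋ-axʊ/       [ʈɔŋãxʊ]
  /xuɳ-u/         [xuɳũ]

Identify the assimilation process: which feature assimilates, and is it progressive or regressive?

progressive nasality assimilation (vowel nasalisation)

The vowel /a/ surfaces as nasalised [ã] next to the preceding nasal /ŋ/ — it has acquired the [+nasal] feature of its neighbour.
The other form shows the same pattern: /u/ → [ũ] after /ɳ/ — each time a vowel is nasalised next to a preceding nasal.
Because the conditioning nasal is to the left of the vowel that changes, the process is progressive (perseverative).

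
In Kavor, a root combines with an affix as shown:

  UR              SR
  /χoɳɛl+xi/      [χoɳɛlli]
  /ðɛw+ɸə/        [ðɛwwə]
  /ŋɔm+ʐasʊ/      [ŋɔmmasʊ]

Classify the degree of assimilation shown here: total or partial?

The segment that alternates is /x/, which surfaces as [l] when adjacent to /l/.
The output [l] is identical to the trigger /l/ — every feature (place, manner, voicing) has been copied — so this is total assimilation.
The remaining alternations confirm this: /ɸ/ → [w] after /w/; /ʐ/ → [m] after /m/ — in each case the output is a copy of the preceding consonant.

total assimilation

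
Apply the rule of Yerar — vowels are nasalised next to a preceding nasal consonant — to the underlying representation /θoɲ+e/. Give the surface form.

[θoɲẽ]

/e/ sits next to the nasal /ɲ/ and is therefore nasalised to [ẽ].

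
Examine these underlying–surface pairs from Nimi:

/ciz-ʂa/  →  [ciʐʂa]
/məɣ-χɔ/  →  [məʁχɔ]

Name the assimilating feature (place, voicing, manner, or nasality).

Underlying /z/ is realised as [ʐ] next to /ʂ/; /ʂ/ itself does not change.
The change alveolar → retroflex matches the place of the following /ʂ/, identifying this as place assimilation.
Checking the remaining alternation: /ɣ/ → [ʁ] before /χ/ (velar → uvular, matching uvular) — only place changes, and always toward the following segment.

place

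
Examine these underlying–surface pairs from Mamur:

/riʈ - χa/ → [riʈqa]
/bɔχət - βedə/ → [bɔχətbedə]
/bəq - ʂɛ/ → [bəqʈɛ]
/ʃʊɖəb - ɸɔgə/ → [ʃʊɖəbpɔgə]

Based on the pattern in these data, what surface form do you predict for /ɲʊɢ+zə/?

The data show progressive manner assimilation: /χ/ → [q] after /ʈ/; /β/ → [b] after /t/; /ʂ/ → [ʈ] after /q/; /ɸ/ → [p] after /b/. In each pair only manner changes, matching the preceding consonant, while place and voice stay constant.
The rule targets /z/ (voiced alveolar fricative), which sits after the trigger /ɢ/ (stop).
A voiced alveolar stop is [d], so the surface segment is [d].

[ɲʊɢdə]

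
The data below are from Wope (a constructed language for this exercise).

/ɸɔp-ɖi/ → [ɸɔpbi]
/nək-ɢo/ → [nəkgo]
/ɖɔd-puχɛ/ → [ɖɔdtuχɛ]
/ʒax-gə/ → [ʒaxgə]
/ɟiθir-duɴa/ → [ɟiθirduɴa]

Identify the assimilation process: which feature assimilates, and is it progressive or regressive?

The segment that alternates is /ɖ/, which surfaces as [b] when adjacent to /p/.
The change retroflex → bilabial matches the place of the preceding /p/, identifying this as place assimilation.
Manner and voice are unchanged, so the assimilation is partial, not total.
The same holds elsewhere in the data: /ɢ/ → [g] after /k/ (uvular → velar, matching velar); /p/ → [t] after /d/ (bilabial → alveolar, matching alveolar) — only place changes, and always toward the preceding segment.
No alternation appears in [ʒaxgə], [ɟiθirduɴa]: there the adjacent consonants already agree in place (/g/ and /x/ are both velar; /d/ and /r/ are both alveolar), so these forms are consistent with the same rule.
The trigger is the preceding segment, so the direction is progressive (perseverative).

progressive place assimilation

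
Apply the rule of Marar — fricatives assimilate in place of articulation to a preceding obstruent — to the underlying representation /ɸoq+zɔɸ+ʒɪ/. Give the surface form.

The rule targets /z/ (voiced alveolar fricative), which sits after the trigger /q/ (uvular).
A voiced uvular fricative is [ʁ], so the surface segment is [ʁ].
The same rule applies at the second boundary: /ʒ/ → [β] next to /ɸ/.

[ɸoqʁɔɸβɪ]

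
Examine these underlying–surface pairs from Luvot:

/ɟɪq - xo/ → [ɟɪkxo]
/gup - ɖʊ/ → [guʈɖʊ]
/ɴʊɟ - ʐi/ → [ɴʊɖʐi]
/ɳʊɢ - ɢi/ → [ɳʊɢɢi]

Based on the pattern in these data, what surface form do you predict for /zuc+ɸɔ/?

The data show regressive place assimilation: /q/ → [k] before /x/; /p/ → [ʈ] before /ɖ/; /ɟ/ → [ɖ] before /ʐ/. In each pair only place changes, matching the following consonant, while manner and voice stay constant.
Nothing changes in [ɳʊɢɢi]: there the adjacent consonants already agree in place (/ɢ/ and /ɢ/ are both uvular), so this form is consistent with the same rule.
The rule targets /c/ (voiceless palatal stop), which sits before the trigger /ɸ/ (bilabial).
A voiceless bilabial stop is [p], so the surface segment is [p].

[zupɸɔ]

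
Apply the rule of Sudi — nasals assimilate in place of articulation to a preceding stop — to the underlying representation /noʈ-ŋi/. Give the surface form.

/ŋ/ is a voiced velar nasal. The preceding trigger /ʈ/ is retroflex, so /ŋ/ must become retroflex as well.
A voiced retroflex nasal is [ɳ], so the surface segment is [ɳ].

[noʈɳi]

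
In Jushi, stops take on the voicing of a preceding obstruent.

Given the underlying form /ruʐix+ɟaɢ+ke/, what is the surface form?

/ɟ/ is a voiced palatal stop. The preceding trigger /x/ is voiceless, so /ɟ/ must become voiceless as well.
A voiceless palatal stop is [c], so the surface segment is [c].
The same rule applies at the second boundary: /k/ → [g] next to /ɢ/.

[ruʐixcaɢge]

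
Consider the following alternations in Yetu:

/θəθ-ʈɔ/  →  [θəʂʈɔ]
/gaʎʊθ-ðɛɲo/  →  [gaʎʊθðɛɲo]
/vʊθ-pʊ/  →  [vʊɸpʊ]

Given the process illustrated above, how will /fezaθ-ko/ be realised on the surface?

The data show regressive place assimilation: /θ/ → [ʂ] before /ʈ/; /θ/ → [ɸ] before /p/. In each pair only place changes, matching the following consonant, while manner and voice stay constant.
Nothing changes in [gaʎʊθðɛɲo]: there the adjacent consonants already agree in place (/θ/ and /ð/ are both dental), so this form is consistent with the same rule.
The rule targets /θ/ (voiceless dental fricative), which sits before the trigger /k/ (velar).
A voiceless velar fricative is [x], so the surface segment is [x].

[fezaxko]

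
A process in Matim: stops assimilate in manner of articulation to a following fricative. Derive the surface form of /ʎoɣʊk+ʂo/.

[ʎoɣʊxʂo]

The rule targets /k/ (voiceless velar stop), which sits before the trigger /ʂ/ (fricative).
Changing only its manner to fricative gives [x] — the voiceless velar fricative.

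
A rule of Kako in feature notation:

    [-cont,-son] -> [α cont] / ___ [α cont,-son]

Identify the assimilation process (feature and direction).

regressive manner assimilation

The rule copies [cont] (continuancy) from the environment onto the target stops; since [±cont] encodes the stop/fricative manner contrast, the assimilating dimension is manner.
The conditioning segment sits to the right of the focus bar, meaning the trigger follows the segment that changes — regressive assimilation.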